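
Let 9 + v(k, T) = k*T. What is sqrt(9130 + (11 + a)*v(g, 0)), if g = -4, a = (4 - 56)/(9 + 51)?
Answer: sqrt(225970)/5 ≈ 95.073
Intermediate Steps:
a = -13/15 (a = -52/60 = -52*1/60 = -13/15 ≈ -0.86667)
v(k, T) = -9 + T*k (v(k, T) = -9 + k*T = -9 + T*k)
sqrt(9130 + (11 + a)*v(g, 0)) = sqrt(9130 + (11 - 13/15)*(-9 + 0*(-4))) = sqrt(9130 + 152*(-9 + 0)/15) = sqrt(9130 + (152/15)*(-9)) = sqrt(9130 - 456/5) = sqrt(45194/5) = sqrt(225970)/5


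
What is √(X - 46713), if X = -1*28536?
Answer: 9*I*√929 ≈ 274.32*I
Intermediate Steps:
X = -28536
√(X - 46713) = √(-28536 - 46713) = √(-75249) = 9*I*√929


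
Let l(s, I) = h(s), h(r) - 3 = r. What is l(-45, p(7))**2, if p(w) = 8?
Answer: 1764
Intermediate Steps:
h(r) = 3 + r
l(s, I) = 3 + s
l(-45, p(7))**2 = (3 - 45)**2 = (-42)**2 = 1764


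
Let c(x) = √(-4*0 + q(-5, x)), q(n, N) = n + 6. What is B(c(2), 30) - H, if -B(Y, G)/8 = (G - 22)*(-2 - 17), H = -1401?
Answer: 2617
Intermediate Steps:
q(n, N) = 6 + n
c(x) = 1 (c(x) = √(-4*0 + (6 - 5)) = √(0 + 1) = √1 = 1)
B(Y, G) = -3344 + 152*G (B(Y, G) = -8*(G - 22)*(-2 - 17) = -8*(-22 + G)*(-19) = -8*(418 - 19*G) = -3344 + 152*G)
B(c(2), 30) - H = (-3344 + 152*30) - 1*(-1401) = (-3344 + 4560) + 1401 = 1216 + 1401 = 2617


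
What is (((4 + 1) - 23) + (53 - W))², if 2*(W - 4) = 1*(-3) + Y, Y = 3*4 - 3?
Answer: 784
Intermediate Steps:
Y = 9 (Y = 12 - 3 = 9)
W = 7 (W = 4 + (1*(-3) + 9)/2 = 4 + (-3 + 9)/2 = 4 + (½)*6 = 4 + 3 = 7)
(((4 + 1) - 23) + (53 - W))² = (((4 + 1) - 23) + (53 - 1*7))² = ((5 - 23) + (53 - 7))² = (-18 + 46)² = 28² = 784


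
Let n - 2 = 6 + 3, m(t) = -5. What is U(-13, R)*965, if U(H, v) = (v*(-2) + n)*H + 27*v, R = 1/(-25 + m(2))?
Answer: -838199/6 ≈ -1.3970e+5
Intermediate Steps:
n = 11 (n = 2 + (6 + 3) = 2 + 9 = 11)
R = -1/30 (R = 1/(-25 - 5) = 1/(-30) = -1/30 ≈ -0.033333)
U(H, v) = 27*v + H*(11 - 2*v) (U(H, v) = (v*(-2) + 11)*H + 27*v = (-2*v + 11)*H + 27*v = (11 - 2*v)*H + 27*v = H*(11 - 2*v) + 27*v = 27*v + H*(11 - 2*v))
U(-13, R)*965 = (11*(-13) + 27*(-1/30) - 2*(-13)*(-1/30))*965 = (-143 - 9/10 - 13/15)*965 = -4343/30*965 = -838199/6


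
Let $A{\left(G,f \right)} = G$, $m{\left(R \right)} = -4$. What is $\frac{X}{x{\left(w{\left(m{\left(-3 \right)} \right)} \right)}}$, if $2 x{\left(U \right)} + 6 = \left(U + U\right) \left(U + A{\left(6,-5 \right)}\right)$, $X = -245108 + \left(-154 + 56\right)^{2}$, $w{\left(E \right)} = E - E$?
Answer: $\frac{235504}{3} \approx 78501.0$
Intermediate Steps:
$w{\left(E \right)} = 0$
$X = -235504$ ($X = -245108 + \left(-98\right)^{2} = -245108 + 9604 = -235504$)
$x{\left(U \right)} = -3 + U \left(6 + U\right)$ ($x{\left(U \right)} = -3 + \frac{\left(U + U\right) \left(U + 6\right)}{2} = -3 + \frac{2 U \left(6 + U\right)}{2} = -3 + U \left(6 + U\right)$)
$\frac{X}{x{\left(w{\left(m{\left(-3 \right)} \right)} \right)}} = - \frac{235504}{-3 + 0^{2} + 6 \cdot 0} = - \frac{235504}{-3 + 0 + 0} = - \frac{235504}{-3} = \left(-235504\right) \left(- \frac{1}{3}\right) = \frac{235504}{3}$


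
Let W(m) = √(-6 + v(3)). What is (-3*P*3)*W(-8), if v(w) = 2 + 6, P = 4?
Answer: -36*√2 ≈ -50.912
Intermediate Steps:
v(w) = 8
W(m) = √2 (W(m) = √(-6 + 8) = √2)
(-3*P*3)*W(-8) = (-3*4*3)*√2 = (-12*3)*√2 = -36*√2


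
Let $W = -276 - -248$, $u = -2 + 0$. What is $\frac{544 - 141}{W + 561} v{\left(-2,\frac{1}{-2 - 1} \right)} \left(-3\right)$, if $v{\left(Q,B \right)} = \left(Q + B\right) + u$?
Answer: $\frac{403}{41} \approx 9.8293$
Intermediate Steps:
$u = -2$
$W = -28$ ($W = -276 + 248 = -28$)
$v{\left(Q,B \right)} = -2 + B + Q$ ($v{\left(Q,B \right)} = \left(Q + B\right) - 2 = \left(B + Q\right) - 2 = -2 + B + Q$)
$\frac{544 - 141}{W + 561} v{\left(-2,\frac{1}{-2 - 1} \right)} \left(-3\right) = \frac{544 - 141}{-28 + 561} \left(-2 + \frac{1}{-2 - 1} - 2\right) \left(-3\right) = \frac{403}{533} \left(-2 + \frac{1}{-3} - 2\right) \left(-3\right) = 403 \cdot \frac{1}{533} \left(-2 - \frac{1}{3} - 2\right) \left(-3\right) = \frac{31 \left(\left(- \frac{13}{3}\right) \left(-3\right)\right)}{41} = \frac{31}{41} \cdot 13 = \frac{403}{41}$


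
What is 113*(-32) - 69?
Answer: -3685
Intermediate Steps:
113*(-32) - 69 = -3616 - 69 = -3685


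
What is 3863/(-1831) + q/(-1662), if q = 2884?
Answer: -5850455/1521561 ≈ -3.8450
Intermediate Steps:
3863/(-1831) + q/(-1662) = 3863/(-1831) + 2884/(-1662) = 3863*(-1/1831) + 2884*(-1/1662) = -3863/1831 - 1442/831 = -5850455/1521561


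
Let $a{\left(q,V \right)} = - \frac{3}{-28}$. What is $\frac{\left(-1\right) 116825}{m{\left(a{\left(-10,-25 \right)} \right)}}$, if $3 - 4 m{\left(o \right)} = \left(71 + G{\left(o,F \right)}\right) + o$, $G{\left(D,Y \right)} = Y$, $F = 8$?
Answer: $\frac{13084400}{2131} \approx 6140.0$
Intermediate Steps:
$a{\left(q,V \right)} = \frac{3}{28}$ ($a{\left(q,V \right)} = \left(-3\right) \left(- \frac{1}{28}\right) = \frac{3}{28}$)
$m{\left(o \right)} = -19 - \frac{o}{4}$ ($m{\left(o \right)} = \frac{3}{4} - \frac{\left(71 + 8\right) + o}{4} = \frac{3}{4} - \frac{79 + o}{4} = \frac{3}{4} - \left(\frac{79}{4} + \frac{o}{4}\right) = -19 - \frac{o}{4}$)
$\frac{\left(-1\right) 116825}{m{\left(a{\left(-10,-25 \right)} \right)}} = \frac{\left(-1\right) 116825}{-19 - \frac{3}{112}} = - \frac{116825}{-19 - \frac{3}{112}} = - \frac{116825}{- \frac{2131}{112}} = \left(-116825\right) \left(- \frac{112}{2131}\right) = \frac{13084400}{2131}$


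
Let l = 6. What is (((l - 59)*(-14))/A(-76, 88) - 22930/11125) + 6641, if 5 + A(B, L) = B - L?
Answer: 2494756041/376025 ≈ 6634.5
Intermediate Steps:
A(B, L) = -5 + B - L (A(B, L) = -5 + (B - L) = -5 + B - L)
(((l - 59)*(-14))/A(-76, 88) - 22930/11125) + 6641 = (((6 - 59)*(-14))/(-5 - 76 - 1*88) - 22930/11125) + 6641 = ((-53*(-14))/(-5 - 76 - 88) - 22930*1/11125) + 6641 = (742/(-169) - 4586/2225) + 6641 = (742*(-1/169) - 4586/2225) + 6641 = (-742/169 - 4586/2225) + 6641 = -2425984/376025 + 6641 = 2494756041/376025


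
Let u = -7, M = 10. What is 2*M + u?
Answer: 13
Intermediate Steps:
2*M + u = 2*10 - 7 = 20 - 7 = 13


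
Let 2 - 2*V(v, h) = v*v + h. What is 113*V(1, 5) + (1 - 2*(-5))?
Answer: -215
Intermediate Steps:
V(v, h) = 1 - h/2 - v²/2 (V(v, h) = 1 - (v*v + h)/2 = 1 - (v² + h)/2 = 1 - (h + v²)/2 = 1 + (-h/2 - v²/2) = 1 - h/2 - v²/2)
113*V(1, 5) + (1 - 2*(-5)) = 113*(1 - ½*5 - ½*1²) + (1 - 2*(-5)) = 113*(1 - 5/2 - ½*1) + (1 + 10) = 113*(1 - 5/2 - ½) + 11 = 113*(-2) + 11 = -226 + 11 = -215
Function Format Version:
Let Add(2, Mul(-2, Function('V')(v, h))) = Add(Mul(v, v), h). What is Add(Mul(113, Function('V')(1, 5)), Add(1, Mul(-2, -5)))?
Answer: -215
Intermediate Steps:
Function('V')(v, h) = Add(1, Mul(Rational(-1, 2), h), Mul(Rational(-1, 2), Pow(v, 2))) (Function('V')(v, h) = Add(1, Mul(Rational(-1, 2), Add(Mul(v, v), h))) = Add(1, Mul(Rational(-1, 2), Add(Pow(v, 2), h))) = Add(1, Mul(Rational(-1, 2), Add(h, Pow(v, 2)))) = Add(1, Add(Mul(Rational(-1, 2), h), Mul(Rational(-1, 2), Pow(v, 2)))) = Add(1, Mul(Rational(-1, 2), h), Mul(Rational(-1, 2), Pow(v, 2))))
Add(Mul(113, Function('V')(1, 5)), Add(1, Mul(-2, -5))) = Add(Mul(113, Add(1, Mul(Rational(-1, 2), 5), Mul(Rational(-1, 2), Pow(1, 2)))), Add(1, Mul(-2, -5))) = Add(Mul(113, Add(1, Rational(-5, 2), Mul(Rational(-1, 2), 1))), Add(1, 10)) = Add(Mul(113, Add(1, Rational(-5, 2), Rational(-1, 2))), 11) = Add(Mul(113, -2), 11) = Add(-226, 11) = -215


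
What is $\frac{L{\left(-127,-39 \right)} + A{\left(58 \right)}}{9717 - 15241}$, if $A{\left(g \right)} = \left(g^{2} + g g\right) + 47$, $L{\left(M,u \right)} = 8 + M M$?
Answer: $- \frac{5728}{1381} \approx -4.1477$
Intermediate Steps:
$L{\left(M,u \right)} = 8 + M^{2}$
$A{\left(g \right)} = 47 + 2 g^{2}$ ($A{\left(g \right)} = \left(g^{2} + g^{2}\right) + 47 = 2 g^{2} + 47 = 47 + 2 g^{2}$)
$\frac{L{\left(-127,-39 \right)} + A{\left(58 \right)}}{9717 - 15241} = \frac{\left(8 + \left(-127\right)^{2}\right) + \left(47 + 2 \cdot 58^{2}\right)}{9717 - 15241} = \frac{\left(8 + 16129\right) + \left(47 + 2 \cdot 3364\right)}{-5524} = \left(16137 + \left(47 + 6728\right)\right) \left(- \frac{1}{5524}\right) = \left(16137 + 6775\right) \left(- \frac{1}{5524}\right) = 22912 \left(- \frac{1}{5524}\right) = - \frac{5728}{1381}$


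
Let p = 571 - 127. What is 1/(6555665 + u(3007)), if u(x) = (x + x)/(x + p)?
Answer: 3451/22623605929 ≈ 1.5254e-7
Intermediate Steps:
p = 444
u(x) = 2*x/(444 + x) (u(x) = (x + x)/(x + 444) = (2*x)/(444 + x) = 2*x/(444 + x))
1/(6555665 + u(3007)) = 1/(6555665 + 2*3007/(444 + 3007)) = 1/(6555665 + 2*3007/3451) = 1/(6555665 + 2*3007*(1/3451)) = 1/(6555665 + 6014/3451) = 1/(22623605929/3451) = 3451/22623605929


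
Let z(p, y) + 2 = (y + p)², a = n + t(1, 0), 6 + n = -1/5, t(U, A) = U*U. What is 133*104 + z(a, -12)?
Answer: 353146/25 ≈ 14126.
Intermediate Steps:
t(U, A) = U²
n = -31/5 (n = -6 - 1/5 = -6 - 1*⅕ = -6 - ⅕ = -31/5 ≈ -6.2000)
a = -26/5 (a = -31/5 + 1² = -31/5 + 1 = -26/5 ≈ -5.2000)
z(p, y) = -2 + (p + y)² (z(p, y) = -2 + (y + p)² = -2 + (p + y)²)
133*104 + z(a, -12) = 133*104 + (-2 + (-26/5 - 12)²) = 13832 + (-2 + (-86/5)²) = 13832 + (-2 + 7396/25) = 13832 + 7346/25 = 353146/25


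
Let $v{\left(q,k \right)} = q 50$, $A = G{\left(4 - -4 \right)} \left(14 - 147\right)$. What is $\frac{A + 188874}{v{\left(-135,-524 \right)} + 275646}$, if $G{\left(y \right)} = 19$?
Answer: $\frac{186347}{268896} \approx 0.69301$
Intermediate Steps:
$A = -2527$ ($A = 19 \left(14 - 147\right) = 19 \left(-133\right) = -2527$)
$v{\left(q,k \right)} = 50 q$
$\frac{A + 188874}{v{\left(-135,-524 \right)} + 275646} = \frac{-2527 + 188874}{50 \left(-135\right) + 275646} = \frac{186347}{-6750 + 275646} = \frac{186347}{268896}$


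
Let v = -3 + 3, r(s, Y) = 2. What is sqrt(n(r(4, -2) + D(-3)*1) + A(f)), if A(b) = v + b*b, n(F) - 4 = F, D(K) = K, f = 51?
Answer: 2*sqrt(651) ≈ 51.029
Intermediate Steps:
v = 0
n(F) = 4 + F
A(b) = b**2 (A(b) = 0 + b*b = 0 + b**2 = b**2)
sqrt(n(r(4, -2) + D(-3)*1) + A(f)) = sqrt((4 + (2 - 3*1)) + 51**2) = sqrt((4 + (2 - 3)) + 2601) = sqrt((4 - 1) + 2601) = sqrt(3 + 2601) = sqrt(2604) = 2*sqrt(651)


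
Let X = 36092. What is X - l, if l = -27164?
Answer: 63256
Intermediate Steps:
X - l = 36092 - 1*(-27164) = 36092 + 27164 = 63256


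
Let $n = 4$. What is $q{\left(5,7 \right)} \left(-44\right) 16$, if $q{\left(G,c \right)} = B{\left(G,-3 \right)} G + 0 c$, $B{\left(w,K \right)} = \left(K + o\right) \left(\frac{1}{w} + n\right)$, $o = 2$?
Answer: $14784$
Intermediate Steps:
$B{\left(w,K \right)} = \left(2 + K\right) \left(4 + \frac{1}{w}\right)$ ($B{\left(w,K \right)} = \left(K + 2\right) \left(\frac{1}{w} + 4\right) = \left(2 + K\right) \left(4 + \frac{1}{w}\right)$)
$q{\left(G,c \right)} = -1 - 4 G$ ($q{\left(G,c \right)} = \frac{2 - 3 + 4 G \left(2 - 3\right)}{G} G + 0 c = \frac{2 - 3 + 4 G \left(-1\right)}{G} G + 0 = \frac{2 - 3 - 4 G}{G} G + 0 = \frac{-1 - 4 G}{G} G + 0 = \left(-1 - 4 G\right) + 0 = -1 - 4 G$)
$q{\left(5,7 \right)} \left(-44\right) 16 = \left(-1 - 20\right) \left(-44\right) 16 = \left(-21\right) \left(-44\right) 16 = 924 \cdot 16 = 14784$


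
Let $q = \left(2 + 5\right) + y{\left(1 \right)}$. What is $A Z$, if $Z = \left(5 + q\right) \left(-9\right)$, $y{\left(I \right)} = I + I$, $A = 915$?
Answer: $-115290$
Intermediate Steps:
$y{\left(I \right)} = 2 I$
$q = 9$ ($q = \left(2 + 5\right) + 2 \cdot 1 = 7 + 2 = 9$)
$Z = -126$ ($Z = \left(5 + 9\right) \left(-9\right) = 14 \left(-9\right) = -126$)
$A Z = 915 \left(-126\right) = -115290$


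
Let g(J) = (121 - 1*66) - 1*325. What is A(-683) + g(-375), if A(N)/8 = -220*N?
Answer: 1201810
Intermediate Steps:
A(N) = -1760*N (A(N) = 8*(-220*N) = -1760*N)
g(J) = -270 (g(J) = (121 - 66) - 325 = 55 - 325 = -270)
A(-683) + g(-375) = -1760*(-683) - 270 = 1202080 - 270 = 1201810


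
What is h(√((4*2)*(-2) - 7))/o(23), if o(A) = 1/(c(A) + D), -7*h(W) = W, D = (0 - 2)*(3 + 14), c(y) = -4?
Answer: 38*I*√23/7 ≈ 26.035*I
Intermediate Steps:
D = -34 (D = -2*17 = -34)
h(W) = -W/7
o(A) = -1/38 (o(A) = 1/(-4 - 34) = 1/(-38) = -1/38)
h(√((4*2)*(-2) - 7))/o(23) = (-√((4*2)*(-2) - 7)/7)/(-1/38) = -√(8*(-2) - 7)/7*(-38) = -√(-16 - 7)/7*(-38) = -I*√23/7*(-38) = 38*I*√23/7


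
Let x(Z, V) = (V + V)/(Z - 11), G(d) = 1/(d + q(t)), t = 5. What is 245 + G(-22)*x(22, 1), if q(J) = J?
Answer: 45813/187 ≈ 244.99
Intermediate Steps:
G(d) = 1/(5 + d) (G(d) = 1/(d + 5) = 1/(5 + d))
x(Z, V) = 2*V/(-11 + Z) (x(Z, V) = (2*V)/(-11 + Z) = 2*V/(-11 + Z))
245 + G(-22)*x(22, 1) = 245 + (2*1/(-11 + 22))/(5 - 22) = 245 + (2*1/11)/(-17) = 245 - 2/(17*11) = 245 - 1/17*2/11 = 245 - 2/187 = 45813/187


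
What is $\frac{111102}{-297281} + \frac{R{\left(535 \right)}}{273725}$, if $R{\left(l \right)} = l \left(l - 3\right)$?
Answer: $\frac{10840144654}{16274648345} \approx 0.66608$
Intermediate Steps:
$R{\left(l \right)} = l \left(-3 + l\right)$
$\frac{111102}{-297281} + \frac{R{\left(535 \right)}}{273725} = \frac{111102}{-297281} + \frac{535 \left(-3 + 535\right)}{273725} = 111102 \left(- \frac{1}{297281}\right) + 535 \cdot 532 \cdot \frac{1}{273725} = - \frac{111102}{297281} + 284620 \cdot \frac{1}{273725} = - \frac{111102}{297281} + \frac{56924}{54745} = \frac{10840144654}{16274648345}$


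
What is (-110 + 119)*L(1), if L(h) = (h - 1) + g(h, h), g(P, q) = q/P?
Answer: 9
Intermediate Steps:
L(h) = h (L(h) = (h - 1) + h/h = (-1 + h) + 1 = h)
(-110 + 119)*L(1) = (-110 + 119)*1 = 9*1 = 9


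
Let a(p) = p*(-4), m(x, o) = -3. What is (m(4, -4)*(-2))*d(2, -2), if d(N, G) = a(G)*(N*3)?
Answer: 288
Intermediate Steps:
a(p) = -4*p
d(N, G) = -12*G*N (d(N, G) = (-4*G)*(N*3) = (-4*G)*(3*N) = -12*G*N)
(m(4, -4)*(-2))*d(2, -2) = (-3*(-2))*(-12*(-2)*2) = 6*48 = 288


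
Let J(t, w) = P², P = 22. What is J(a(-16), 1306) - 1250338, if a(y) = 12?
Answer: -1249854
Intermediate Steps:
J(t, w) = 484 (J(t, w) = 22² = 484)
J(a(-16), 1306) - 1250338 = 484 - 1250338 = -1249854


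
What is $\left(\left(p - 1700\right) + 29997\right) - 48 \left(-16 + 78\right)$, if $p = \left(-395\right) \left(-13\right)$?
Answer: $30456$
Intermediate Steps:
$p = 5135$
$\left(\left(p - 1700\right) + 29997\right) - 48 \left(-16 + 78\right) = \left(\left(5135 - 1700\right) + 29997\right) - 48 \left(-16 + 78\right) = \left(3435 + 29997\right) - 2976 = 33432 - 2976 = 30456$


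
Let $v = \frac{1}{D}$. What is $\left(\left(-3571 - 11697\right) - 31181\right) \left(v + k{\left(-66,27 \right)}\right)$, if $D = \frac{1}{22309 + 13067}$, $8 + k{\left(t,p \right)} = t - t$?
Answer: $-1642808232$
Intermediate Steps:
$k{\left(t,p \right)} = -8$ ($k{\left(t,p \right)} = -8 + \left(t - t\right) = -8 + 0 = -8$)
$D = \frac{1}{35376} \approx 2.8268 \cdot 10^{-5}$
$v = 35376$ ($v = \frac{1}{\frac{1}{35376}} = 35376$)
$\left(\left(-3571 - 11697\right) - 31181\right) \left(v + k{\left(-66,27 \right)}\right) = \left(\left(-3571 - 11697\right) - 31181\right) \left(35376 - 8\right) = \left(-15268 - 31181\right) 35368 = \left(-46449\right) 35368 = -1642808232$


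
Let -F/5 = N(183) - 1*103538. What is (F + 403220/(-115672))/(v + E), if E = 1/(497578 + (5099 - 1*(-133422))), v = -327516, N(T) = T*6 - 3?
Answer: -9421982712463935/6024562129200194 ≈ -1.5639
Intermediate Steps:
N(T) = -3 + 6*T (N(T) = 6*T - 3 = -3 + 6*T)
F = 512215 (F = -5*((-3 + 6*183) - 1*103538) = -5*((-3 + 1098) - 103538) = -5*(1095 - 103538) = -5*(-102443) = 512215)
E = 1/636099 (E = 1/(497578 + (5099 + 133422)) = 1/(497578 + 138521) = 1/636099 ≈ 1.5721e-6)
(F + 403220/(-115672))/(v + E) = (512215 + 403220/(-115672))/(-327516 + 1/636099) = (512215 + 403220*(-1/115672))/(-208332600083/636099) = (512215 - 100805/28918)*(-636099/208332600083) = (14812132565/28918)*(-636099/208332600083) = -9421982712463935/6024562129200194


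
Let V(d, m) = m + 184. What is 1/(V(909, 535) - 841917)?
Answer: -1/841198 ≈ -1.1888e-6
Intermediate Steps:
V(d, m) = 184 + m
1/(V(909, 535) - 841917) = 1/((184 + 535) - 841917) = 1/(719 - 841917) = 1/(-841198) = -1/841198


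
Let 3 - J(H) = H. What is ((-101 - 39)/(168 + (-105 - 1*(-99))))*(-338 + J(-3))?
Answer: 23240/81 ≈ 286.91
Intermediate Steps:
J(H) = 3 - H
((-101 - 39)/(168 + (-105 - 1*(-99))))*(-338 + J(-3)) = ((-101 - 39)/(168 + (-105 - 1*(-99))))*(-338 + (3 - 1*(-3))) = (-140/(168 + (-105 + 99)))*(-338 + (3 + 3)) = (-140/(168 - 6))*(-338 + 6) = -140/162*(-332) = -140*1/162*(-332) = -70/81*(-332) = 23240/81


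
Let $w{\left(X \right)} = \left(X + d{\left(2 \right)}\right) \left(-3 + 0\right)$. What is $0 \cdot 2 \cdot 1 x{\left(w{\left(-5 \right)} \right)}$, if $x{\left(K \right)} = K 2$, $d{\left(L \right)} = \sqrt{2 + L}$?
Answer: $0$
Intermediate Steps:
$w{\left(X \right)} = -6 - 3 X$ ($w{\left(X \right)} = \left(X + \sqrt{2 + 2}\right) \left(-3 + 0\right) = \left(X + \sqrt{4}\right) \left(-3\right) = \left(X + 2\right) \left(-3\right) = \left(2 + X\right) \left(-3\right) = -6 - 3 X$)
$x{\left(K \right)} = 2 K$
$0 \cdot 2 \cdot 1 x{\left(w{\left(-5 \right)} \right)} = 0 \cdot 2 \cdot 1 \cdot 2 \left(-6 - -15\right) = 0 \cdot 1 \cdot 2 \left(-6 + 15\right) = 0 \cdot 2 \cdot 9 = 0 \cdot 18 = 0$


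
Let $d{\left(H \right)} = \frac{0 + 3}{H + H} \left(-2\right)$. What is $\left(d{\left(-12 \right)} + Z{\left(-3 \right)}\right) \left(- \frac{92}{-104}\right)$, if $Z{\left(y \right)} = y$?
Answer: $- \frac{253}{104} \approx -2.4327$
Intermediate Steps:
$d{\left(H \right)} = - \frac{3}{H}$ ($d{\left(H \right)} = \frac{3}{2 H} \left(-2\right) = - \frac{3}{H}$)
$\left(d{\left(-12 \right)} + Z{\left(-3 \right)}\right) \left(- \frac{92}{-104}\right) = \left(- \frac{3}{-12} - 3\right) \left(- \frac{92}{-104}\right) = \left(\left(-3\right) \left(- \frac{1}{12}\right) - 3\right) \left(\left(-92\right) \left(- \frac{1}{104}\right)\right) = \left(\frac{1}{4} - 3\right) \frac{23}{26} = \left(- \frac{11}{4}\right) \frac{23}{26} = - \frac{253}{104}$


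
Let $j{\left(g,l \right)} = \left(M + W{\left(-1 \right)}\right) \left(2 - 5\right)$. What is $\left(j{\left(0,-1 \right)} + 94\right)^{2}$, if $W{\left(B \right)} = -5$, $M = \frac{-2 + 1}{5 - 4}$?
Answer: $12544$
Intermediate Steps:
$M = -1$ ($M = - 1^{-1} = \left(-1\right) 1 = -1$)
$j{\left(g,l \right)} = 18$ ($j{\left(g,l \right)} = \left(-1 - 5\right) \left(2 - 5\right) = \left(-6\right) \left(-3\right) = 18$)
$\left(j{\left(0,-1 \right)} + 94\right)^{2} = \left(18 + 94\right)^{2} = 112^{2} = 12544$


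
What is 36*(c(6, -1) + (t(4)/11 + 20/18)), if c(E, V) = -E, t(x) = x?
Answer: -1792/11 ≈ -162.91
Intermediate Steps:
36*(c(6, -1) + (t(4)/11 + 20/18)) = 36*(-1*6 + (4/11 + 20/18)) = 36*(-6 + (4*(1/11) + 20*(1/18))) = 36*(-6 + (4/11 + 10/9)) = 36*(-6 + 146/99) = 36*(-448/99) = -1792/11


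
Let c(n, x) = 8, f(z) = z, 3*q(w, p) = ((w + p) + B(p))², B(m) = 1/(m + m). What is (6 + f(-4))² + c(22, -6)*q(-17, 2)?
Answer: 3505/6 ≈ 584.17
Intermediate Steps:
B(m) = 1/(2*m)
q(w, p) = (p + w + 1/(2*p))²/3 (q(w, p) = ((w + p) + 1/(2*p))²/3 = ((p + w) + 1/(2*p))²/3 = (p + w + 1/(2*p))²/3)
(6 + f(-4))² + c(22, -6)*q(-17, 2) = (6 - 4)² + 8*((1/12)*(1 + 2*2*(2 - 17))²/2²) = 2² + 8*((1/12)*(¼)*(1 + 2*2*(-15))²) = 4 + 8*((1/12)*(¼)*(1 - 60)²) = 4 + 8*((1/12)*(¼)*(-59)²) = 4 + 8*((1/12)*(¼)*3481) = 4 + 8*(3481/48) = 4 + 3481/6 = 3505/6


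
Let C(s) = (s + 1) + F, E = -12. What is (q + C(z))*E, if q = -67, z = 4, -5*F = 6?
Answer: 3792/5 ≈ 758.40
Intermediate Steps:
F = -6/5 (F = -⅕*6 = -6/5 ≈ -1.2000)
C(s) = -⅕ + s (C(s) = (s + 1) - 6/5 = (1 + s) - 6/5 = -⅕ + s)
(q + C(z))*E = (-67 + (-⅕ + 4))*(-12) = (-67 + 19/5)*(-12) = -316/5*(-12) = 3792/5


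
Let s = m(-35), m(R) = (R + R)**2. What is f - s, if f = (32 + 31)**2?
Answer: -931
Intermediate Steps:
f = 3969 (f = 63**2 = 3969)
m(R) = 4*R**2 (m(R) = (2*R)**2 = 4*R**2)
s = 4900 (s = 4*(-35)**2 = 4*1225 = 4900)
f - s = 3969 - 1*4900 = 3969 - 4900 = -931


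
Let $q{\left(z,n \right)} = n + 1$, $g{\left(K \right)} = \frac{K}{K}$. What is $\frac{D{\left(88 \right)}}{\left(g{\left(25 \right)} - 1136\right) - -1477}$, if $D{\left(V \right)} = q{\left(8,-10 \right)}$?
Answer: $- \frac{1}{38} \approx -0.026316$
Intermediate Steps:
$g{\left(K \right)} = 1$
$q{\left(z,n \right)} = 1 + n$
$D{\left(V \right)} = -9$ ($D{\left(V \right)} = 1 - 10 = -9$)
$\frac{D{\left(88 \right)}}{\left(g{\left(25 \right)} - 1136\right) - -1477} = - \frac{9}{\left(1 - 1136\right) - -1477} = - \frac{9}{-1135 + 1477} = - \frac{9}{342} = \left(-9\right) \frac{1}{342} = - \frac{1}{38}$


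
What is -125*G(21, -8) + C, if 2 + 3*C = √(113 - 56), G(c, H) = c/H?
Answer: 7859/24 + √57/3 ≈ 329.98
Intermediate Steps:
C = -⅔ + √57/3 (C = -⅔ + √(113 - 56)/3 = -⅔ + √57/3 ≈ 1.8499)
-125*G(21, -8) + C = -2625/(-8) + (-⅔ + √57/3) = -2625*(-1)/8 + (-⅔ + √57/3) = -125*(-21/8) + (-⅔ + √57/3) = 2625/8 + (-⅔ + √57/3) = 7859/24 + √57/3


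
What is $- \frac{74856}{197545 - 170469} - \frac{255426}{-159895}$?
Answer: $- \frac{1263296436}{1082329255} \approx -1.1672$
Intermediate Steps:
$- \frac{74856}{197545 - 170469} - \frac{255426}{-159895} = - \frac{74856}{197545 - 170469} - - \frac{255426}{159895} = - \frac{74856}{27076} + \frac{255426}{159895} = \left(-74856\right) \frac{1}{27076} + \frac{255426}{159895} = - \frac{18714}{6769} + \frac{255426}{159895} = - \frac{1263296436}{1082329255}$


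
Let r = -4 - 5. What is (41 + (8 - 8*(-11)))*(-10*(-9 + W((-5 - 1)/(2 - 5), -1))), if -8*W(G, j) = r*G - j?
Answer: 37675/4 ≈ 9418.8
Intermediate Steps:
r = -9
W(G, j) = j/8 + 9*G/8 (W(G, j) = -(-9*G - j)/8 = -(-j - 9*G)/8 = j/8 + 9*G/8)
(41 + (8 - 8*(-11)))*(-10*(-9 + W((-5 - 1)/(2 - 5), -1))) = (41 + (8 - 8*(-11)))*(-10*(-9 + ((⅛)*(-1) + 9*((-5 - 1)/(2 - 5))/8))) = (41 + (8 + 88))*(-10*(-9 + (-⅛ + 9*(-6/(-3))/8))) = (41 + 96)*(-10*(-9 + (-⅛ + 9*(-6*(-⅓))/8))) = 137*(-10*(-9 + (-⅛ + (9/8)*2))) = 137*(-10*(-9 + (-⅛ + 9/4))) = 137*(-10*(-9 + 17/8)) = 137*(-10*(-55/8)) = 137*(275/4) = 37675/4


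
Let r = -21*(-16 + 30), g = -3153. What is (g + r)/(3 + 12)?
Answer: -1149/5 ≈ -229.80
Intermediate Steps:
r = -294 (r = -21*14 = -294)
(g + r)/(3 + 12) = (-3153 - 294)/(3 + 12) = -3447/15 = -3447*1/15 = -1149/5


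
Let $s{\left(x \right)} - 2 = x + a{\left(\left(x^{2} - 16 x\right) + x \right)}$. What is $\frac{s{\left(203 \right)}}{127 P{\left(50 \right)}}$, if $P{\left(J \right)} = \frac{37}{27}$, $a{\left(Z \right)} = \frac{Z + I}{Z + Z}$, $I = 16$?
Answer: $\frac{105876585}{89666318} \approx 1.1808$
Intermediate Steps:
$a{\left(Z \right)} = \frac{16 + Z}{2 Z}$ ($a{\left(Z \right)} = \frac{Z + 16}{Z + Z} = \frac{16 + Z}{2 Z}$)
$P{\left(J \right)} = \frac{37}{27}$ ($P{\left(J \right)} = 37 \cdot \frac{1}{27} = \frac{37}{27}$)
$s{\left(x \right)} = 2 + x + \frac{16 + x^{2} - 15 x}{2 \left(x^{2} - 15 x\right)}$ ($s{\left(x \right)} = 2 + \left(x + \frac{16 + \left(\left(x^{2} - 16 x\right) + x\right)}{2 \left(\left(x^{2} - 16 x\right) + x\right)}\right) = 2 + \left(x + \frac{16 + \left(x^{2} - 15 x\right)}{2 \left(x^{2} - 15 x\right)}\right) = 2 + \left(x + \frac{16 + x^{2} - 15 x}{2 \left(x^{2} - 15 x\right)}\right) = 2 + x + \frac{16 + x^{2} - 15 x}{2 \left(x^{2} - 15 x\right)}$)
$\frac{s{\left(203 \right)}}{127 P{\left(50 \right)}} = \frac{\frac{1}{2} \cdot \frac{1}{203} \frac{1}{-15 + 203} \left(16 - 15225 - 25 \cdot 203^{2} + 2 \cdot 203^{3}\right)}{127 \cdot \frac{37}{27}} = \frac{\frac{1}{2} \cdot \frac{1}{203} \cdot \frac{1}{188} \left(16 - 15225 - 1030225 + 2 \cdot 8365427\right)}{\frac{4699}{27}} = \frac{1}{2} \cdot \frac{1}{203} \cdot \frac{1}{188} \left(16 - 15225 - 1030225 + 16730854\right) \frac{27}{4699} = \frac{1}{2} \cdot \frac{1}{203} \cdot \frac{1}{188} \cdot 15685420 \cdot \frac{27}{4699} = \frac{3921355}{19082} \cdot \frac{27}{4699} = \frac{105876585}{89666318}$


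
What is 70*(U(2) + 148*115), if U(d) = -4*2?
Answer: 1190840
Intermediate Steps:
U(d) = -8
70*(U(2) + 148*115) = 70*(-8 + 148*115) = 70*(-8 + 17020) = 70*17012 = 1190840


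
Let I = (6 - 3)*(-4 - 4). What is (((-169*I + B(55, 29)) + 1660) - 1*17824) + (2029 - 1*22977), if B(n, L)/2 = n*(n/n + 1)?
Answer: -32836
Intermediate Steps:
I = -24 (I = 3*(-8) = -24)
B(n, L) = 4*n (B(n, L) = 2*(n*(n/n + 1)) = 2*(n*(1 + 1)) = 2*(n*2) = 2*(2*n) = 4*n)
(((-169*I + B(55, 29)) + 1660) - 1*17824) + (2029 - 1*22977) = (((-169*(-24) + 4*55) + 1660) - 1*17824) + (2029 - 1*22977) = (((4056 + 220) + 1660) - 17824) + (2029 - 22977) = ((4276 + 1660) - 17824) - 20948 = (5936 - 17824) - 20948 = -11888 - 20948 = -32836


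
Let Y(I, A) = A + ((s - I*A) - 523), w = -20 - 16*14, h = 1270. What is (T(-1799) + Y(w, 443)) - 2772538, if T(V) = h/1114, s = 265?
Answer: -1483992742/557 ≈ -2.6643e+6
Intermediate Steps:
T(V) = 635/557 (T(V) = 1270/1114 = 1270*(1/1114) = 635/557)
w = -244 (w = -20 - 224 = -244)
Y(I, A) = -258 + A - A*I (Y(I, A) = A + ((265 - I*A) - 523) = A + ((265 - A*I) - 523) = A + (-258 - A*I) = -258 + A - A*I)
(T(-1799) + Y(w, 443)) - 2772538 = (635/557 + (-258 + 443 - 1*443*(-244))) - 2772538 = (635/557 + (-258 + 443 + 108092)) - 2772538 = (635/557 + 108277) - 2772538 = 60310924/557 - 2772538 = -1483992742/557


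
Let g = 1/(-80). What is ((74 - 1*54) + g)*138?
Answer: 110331/40 ≈ 2758.3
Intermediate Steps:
g = -1/80 ≈ -0.012500
((74 - 1*54) + g)*138 = ((74 - 1*54) - 1/80)*138 = ((74 - 54) - 1/80)*138 = (20 - 1/80)*138 = (1599/80)*138 = 110331/40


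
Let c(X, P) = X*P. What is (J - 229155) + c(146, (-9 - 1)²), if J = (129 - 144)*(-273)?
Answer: -210460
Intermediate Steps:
J = 4095 (J = -15*(-273) = 4095)
c(X, P) = P*X
(J - 229155) + c(146, (-9 - 1)²) = (4095 - 229155) + (-9 - 1)²*146 = -225060 + (-10)²*146 = -225060 + 100*146 = -225060 + 14600 = -210460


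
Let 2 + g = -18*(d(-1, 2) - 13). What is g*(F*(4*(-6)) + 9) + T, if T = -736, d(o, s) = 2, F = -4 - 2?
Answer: 29252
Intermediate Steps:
F = -6
g = 196 (g = -2 - 18*(2 - 13) = -2 - 18*(-11) = -2 + 198 = 196)
g*(F*(4*(-6)) + 9) + T = 196*(-24*(-6) + 9) - 736 = 196*(-6*(-24) + 9) - 736 = 196*(144 + 9) - 736 = 196*153 - 736 = 29988 - 736 = 29252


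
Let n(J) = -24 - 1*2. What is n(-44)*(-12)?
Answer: 312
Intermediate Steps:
n(J) = -26 (n(J) = -24 - 2 = -26)
n(-44)*(-12) = -26*(-12) = 312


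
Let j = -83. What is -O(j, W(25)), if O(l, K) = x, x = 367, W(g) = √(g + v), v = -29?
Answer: -367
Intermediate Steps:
W(g) = √(-29 + g) (W(g) = √(g - 29) = √(-29 + g))
O(l, K) = 367
-O(j, W(25)) = -1*367 = -367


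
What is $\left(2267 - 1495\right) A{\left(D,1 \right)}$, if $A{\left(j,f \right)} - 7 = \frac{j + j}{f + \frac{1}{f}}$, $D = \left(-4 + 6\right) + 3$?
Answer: $9264$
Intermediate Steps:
$D = 5$ ($D = 2 + 3 = 5$)
$A{\left(j,f \right)} = 7 + \frac{2 j}{f + \frac{1}{f}}$ ($A{\left(j,f \right)} = 7 + \frac{j + j}{f + \frac{1}{f}} = 7 + \frac{2 j}{f + \frac{1}{f}}$)
$\left(2267 - 1495\right) A{\left(D,1 \right)} = \left(2267 - 1495\right) \frac{7 + 7 \cdot 1^{2} + 2 \cdot 1 \cdot 5}{1 + 1^{2}} = \left(2267 - 1495\right) \frac{7 + 7 \cdot 1 + 10}{1 + 1} = 772 \frac{7 + 7 + 10}{2} = 772 \cdot \frac{1}{2} \cdot 24 = 772 \cdot 12 = 9264$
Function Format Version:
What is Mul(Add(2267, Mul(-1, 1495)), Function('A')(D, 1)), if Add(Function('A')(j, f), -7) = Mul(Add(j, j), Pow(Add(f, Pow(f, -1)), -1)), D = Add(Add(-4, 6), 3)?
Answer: 9264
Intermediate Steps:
D = 5 (D = Add(2, 3) = 5)
Function('A')(j, f) = Add(7, Mul(2, j, Pow(Add(f, Pow(f, -1)), -1))) (Function('A')(j, f) = Add(7, Mul(Add(j, j), Pow(Add(f, Pow(f, -1)), -1))) = Add(7, Mul(Mul(2, j), Pow(Add(f, Pow(f, -1)), -1))) = Add(7, Mul(2, j, Pow(Add(f, Pow(f, -1)), -1))))
Mul(Add(2267, Mul(-1, 1495)), Function('A')(D, 1)) = Mul(Add(2267, Mul(-1, 1495)), Mul(Pow(Add(1, Pow(1, 2)), -1), Add(7, Mul(7, Pow(1, 2)), Mul(2, 1, 5)))) = Mul(Add(2267, -1495), Mul(Pow(Add(1, 1), -1), Add(7, Mul(7, 1), 10))) = Mul(772, Mul(Pow(2, -1), Add(7, 7, 10))) = Mul(772, Mul(Rational(1, 2), 24)) = Mul(772, 12) = 9264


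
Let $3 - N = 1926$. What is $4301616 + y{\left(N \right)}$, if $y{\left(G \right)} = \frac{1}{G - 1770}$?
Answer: $\frac{15885867887}{3693} \approx 4.3016 \cdot 10^{6}$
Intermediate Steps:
$N = -1923$ ($N = 3 - 1926 = -1923$)
$y{\left(G \right)} = \frac{1}{-1770 + G}$
$4301616 + y{\left(N \right)} = 4301616 + \frac{1}{-1770 - 1923} = 4301616 + \frac{1}{-3693} = 4301616 - \frac{1}{3693} = \frac{15885867887}{3693}$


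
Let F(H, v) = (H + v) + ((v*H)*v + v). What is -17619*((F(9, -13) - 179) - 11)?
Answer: -23151366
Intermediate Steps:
F(H, v) = H + 2*v + H*v² (F(H, v) = (H + v) + ((H*v)*v + v) = (H + v) + (H*v² + v) = (H + v) + (v + H*v²) = H + 2*v + H*v²)
-17619*((F(9, -13) - 179) - 11) = -17619*(((9 + 2*(-13) + 9*(-13)²) - 179) - 11) = -17619*(((9 - 26 + 9*169) - 179) - 11) = -17619*(((9 - 26 + 1521) - 179) - 11) = -17619*((1504 - 179) - 11) = -17619*(1325 - 11) = -17619*1314 = -23151366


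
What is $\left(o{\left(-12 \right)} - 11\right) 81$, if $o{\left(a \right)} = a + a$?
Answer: $-2835$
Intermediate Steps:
$o{\left(a \right)} = 2 a$
$\left(o{\left(-12 \right)} - 11\right) 81 = \left(2 \left(-12\right) - 11\right) 81 = \left(-24 - 11\right) 81 = \left(-35\right) 81 = -2835$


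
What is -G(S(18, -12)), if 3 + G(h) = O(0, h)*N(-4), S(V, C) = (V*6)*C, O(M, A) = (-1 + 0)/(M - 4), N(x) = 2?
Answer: 5/2 ≈ 2.5000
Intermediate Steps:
O(M, A) = -1/(-4 + M)
S(V, C) = 6*C*V (S(V, C) = (6*V)*C = 6*C*V)
G(h) = -5/2 (G(h) = -3 - 1/(-4 + 0)*2 = -3 - 1/(-4)*2 = -3 - 1*(-¼)*2 = -3 + (¼)*2 = -3 + ½ = -5/2)
-G(S(18, -12)) = -1*(-5/2) = 5/2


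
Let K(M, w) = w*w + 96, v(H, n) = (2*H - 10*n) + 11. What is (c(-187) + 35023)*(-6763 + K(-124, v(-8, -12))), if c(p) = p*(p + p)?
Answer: 688334238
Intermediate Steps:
v(H, n) = 11 - 10*n + 2*H (v(H, n) = (-10*n + 2*H) + 11 = 11 - 10*n + 2*H)
K(M, w) = 96 + w² (K(M, w) = w² + 96 = 96 + w²)
c(p) = 2*p² (c(p) = p*(2*p) = 2*p²)
(c(-187) + 35023)*(-6763 + K(-124, v(-8, -12))) = (2*(-187)² + 35023)*(-6763 + (96 + (11 - 10*(-12) + 2*(-8))²)) = (2*34969 + 35023)*(-6763 + (96 + (11 + 120 - 16)²)) = (69938 + 35023)*(-6763 + (96 + 115²)) = 104961*(-6763 + (96 + 13225)) = 104961*(-6763 + 13321) = 104961*6558 = 688334238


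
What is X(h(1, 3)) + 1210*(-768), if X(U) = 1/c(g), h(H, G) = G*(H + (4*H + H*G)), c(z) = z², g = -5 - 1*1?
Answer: -33454079/36 ≈ -9.2928e+5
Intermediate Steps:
g = -6 (g = -5 - 1 = -6)
h(H, G) = G*(5*H + G*H) (h(H, G) = G*(H + (4*H + G*H)) = G*(5*H + G*H))
X(U) = 1/36 (X(U) = 1/((-6)²) = 1/36)
X(h(1, 3)) + 1210*(-768) = 1/36 + 1210*(-768) = 1/36 - 929280 = -33454079/36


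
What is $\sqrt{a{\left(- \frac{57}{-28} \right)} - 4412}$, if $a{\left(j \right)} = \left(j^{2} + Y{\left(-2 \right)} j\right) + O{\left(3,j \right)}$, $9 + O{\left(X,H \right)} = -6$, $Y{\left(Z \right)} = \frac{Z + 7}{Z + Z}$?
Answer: $\frac{i \sqrt{3469514}}{28} \approx 66.524 i$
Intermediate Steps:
$Y{\left(Z \right)} = \frac{7 + Z}{2 Z}$
$O{\left(X,H \right)} = -15$ ($O{\left(X,H \right)} = -9 - 6 = -15$)
$a{\left(j \right)} = -15 + j^{2} - \frac{5 j}{4}$ ($a{\left(j \right)} = \left(j^{2} + \frac{7 - 2}{2 \left(-2\right)} j\right) - 15 = \left(j^{2} + \frac{1}{2} \left(- \frac{1}{2}\right) 5 j\right) - 15 = \left(j^{2} - \frac{5 j}{4}\right) - 15 = -15 + j^{2} - \frac{5 j}{4}$)
$\sqrt{a{\left(- \frac{57}{-28} \right)} - 4412} = \sqrt{\left(-15 + \left(- \frac{57}{-28}\right)^{2} - \frac{5 \left(- \frac{57}{-28}\right)}{4}\right) - 4412} = \sqrt{\left(-15 + \left(\left(-57\right) \left(- \frac{1}{28}\right)\right)^{2} - \frac{5 \left(\left(-57\right) \left(- \frac{1}{28}\right)\right)}{4}\right) - 4412} = \sqrt{\left(-15 + \left(\frac{57}{28}\right)^{2} - \frac{285}{112}\right) - 4412} = \sqrt{\left(-15 + \frac{3249}{784} - \frac{285}{112}\right) - 4412} = \sqrt{- \frac{5253}{392} - 4412} = \sqrt{- \frac{1734757}{392}} = \frac{i \sqrt{3469514}}{28}$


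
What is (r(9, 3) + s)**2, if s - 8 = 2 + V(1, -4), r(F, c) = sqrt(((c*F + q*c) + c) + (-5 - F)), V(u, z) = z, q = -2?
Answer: (6 + sqrt(10))**2 ≈ 83.947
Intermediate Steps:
r(F, c) = sqrt(-5 - F - c + F*c) (r(F, c) = sqrt(((c*F - 2*c) + c) + (-5 - F)) = sqrt(((F*c - 2*c) + c) + (-5 - F)) = sqrt(((-2*c + F*c) + c) + (-5 - F)) = sqrt((-c + F*c) + (-5 - F)) = sqrt(-5 - F - c + F*c))
s = 6 (s = 8 + (2 - 4) = 8 - 2 = 6)
(r(9, 3) + s)**2 = (sqrt(-5 - 1*9 - 1*3 + 9*3) + 6)**2 = (sqrt(-5 - 9 - 3 + 27) + 6)**2 = (sqrt(10) + 6)**2 = (6 + sqrt(10))**2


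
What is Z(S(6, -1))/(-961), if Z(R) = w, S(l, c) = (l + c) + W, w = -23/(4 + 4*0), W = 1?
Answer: 23/3844 ≈ 0.0059834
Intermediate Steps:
w = -23/4 (w = -23/(4 + 0) = -23/4 ≈ -5.7500)
S(l, c) = 1 + c + l (S(l, c) = (l + c) + 1 = (c + l) + 1 = 1 + c + l)
Z(R) = -23/4
Z(S(6, -1))/(-961) = -23/4/(-961) = -23/4*(-1/961) = 23/3844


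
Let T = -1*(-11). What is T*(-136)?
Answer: -1496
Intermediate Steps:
T = 11
T*(-136) = 11*(-136) = -1496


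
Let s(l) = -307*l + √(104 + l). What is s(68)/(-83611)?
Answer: 20876/83611 - 2*√43/83611 ≈ 0.24952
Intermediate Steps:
s(l) = √(104 + l) - 307*l
s(68)/(-83611) = (√(104 + 68) - 307*68)/(-83611) = (√172 - 20876)*(-1/83611) = (2*√43 - 20876)*(-1/83611) = (-20876 + 2*√43)*(-1/83611) = 20876/83611 - 2*√43/83611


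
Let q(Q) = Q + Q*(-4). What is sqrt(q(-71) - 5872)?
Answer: I*sqrt(5659) ≈ 75.226*I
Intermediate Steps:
q(Q) = -3*Q (q(Q) = Q - 4*Q = -3*Q)
sqrt(q(-71) - 5872) = sqrt(-3*(-71) - 5872) = sqrt(213 - 5872) = sqrt(-5659) = I*sqrt(5659)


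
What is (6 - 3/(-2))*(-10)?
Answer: -75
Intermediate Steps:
(6 - 3/(-2))*(-10) = (6 - 3*(-½))*(-10) = (6 + 3/2)*(-10) = (15/2)*(-10) = -75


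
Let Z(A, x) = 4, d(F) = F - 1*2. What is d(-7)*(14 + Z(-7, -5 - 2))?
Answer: -162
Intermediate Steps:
d(F) = -2 + F (d(F) = F - 2 = -2 + F)
d(-7)*(14 + Z(-7, -5 - 2)) = (-2 - 7)*(14 + 4) = -9*18 = -162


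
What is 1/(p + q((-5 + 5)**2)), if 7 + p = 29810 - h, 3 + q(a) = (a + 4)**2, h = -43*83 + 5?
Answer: 1/33380 ≈ 2.9958e-5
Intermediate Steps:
h = -3564 (h = -3569 + 5 = -3564)
q(a) = -3 + (4 + a)**2 (q(a) = -3 + (a + 4)**2 = -3 + (4 + a)**2)
p = 33367 (p = -7 + (29810 - 1*(-3564)) = -7 + (29810 + 3564) = -7 + 33374 = 33367)
1/(p + q((-5 + 5)**2)) = 1/(33367 + (-3 + (4 + (-5 + 5)**2)**2)) = 1/(33367 + (-3 + (4 + 0**2)**2)) = 1/(33367 + (-3 + (4 + 0)**2)) = 1/(33367 + (-3 + 4**2)) = 1/(33367 + (-3 + 16)) = 1/(33367 + 13) = 1/33380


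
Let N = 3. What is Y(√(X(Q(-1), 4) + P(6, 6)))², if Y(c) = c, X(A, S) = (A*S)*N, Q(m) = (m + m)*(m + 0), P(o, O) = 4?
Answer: 28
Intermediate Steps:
Q(m) = 2*m² (Q(m) = (2*m)*m = 2*m²)
X(A, S) = 3*A*S (X(A, S) = (A*S)*3 = 3*A*S)
Y(√(X(Q(-1), 4) + P(6, 6)))² = (√(3*(2*(-1)²)*4 + 4))² = (√(3*(2*1)*4 + 4))² = (√(3*2*4 + 4))² = (√(24 + 4))² = (√28)² = (2*√7)² = 28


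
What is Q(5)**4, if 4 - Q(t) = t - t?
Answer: 256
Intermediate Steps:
Q(t) = 4 (Q(t) = 4 - (t - t) = 4 - 1*0 = 4 + 0 = 4)
Q(5)**4 = 4**4 = 256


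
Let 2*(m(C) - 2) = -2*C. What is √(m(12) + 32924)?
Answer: √32914 ≈ 181.42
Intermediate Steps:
m(C) = 2 - C (m(C) = 2 + (-2*C)/2 = 2 - C)
√(m(12) + 32924) = √((2 - 1*12) + 32924) = √((2 - 12) + 32924) = √(-10 + 32924) = √32914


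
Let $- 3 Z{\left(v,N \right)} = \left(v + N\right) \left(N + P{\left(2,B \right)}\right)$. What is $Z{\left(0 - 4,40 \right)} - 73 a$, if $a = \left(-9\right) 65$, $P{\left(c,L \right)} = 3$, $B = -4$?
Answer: $42189$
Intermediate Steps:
$a = -585$
$Z{\left(v,N \right)} = - \frac{\left(3 + N\right) \left(N + v\right)}{3}$ ($Z{\left(v,N \right)} = - \frac{\left(v + N\right) \left(N + 3\right)}{3} = - \frac{\left(N + v\right) \left(3 + N\right)}{3} = - \frac{\left(3 + N\right) \left(N + v\right)}{3}$)
$Z{\left(0 - 4,40 \right)} - 73 a = \left(\left(-1\right) 40 - \left(0 - 4\right) - \frac{40^{2}}{3} - \frac{40 \left(0 - 4\right)}{3}\right) - -42705 = \left(-40 - \left(0 - 4\right) - \frac{1600}{3} - \frac{40 \left(0 - 4\right)}{3}\right) + 42705 = \left(-40 - -4 - \frac{1600}{3} - \frac{40}{3} \left(-4\right)\right) + 42705 = \left(-40 + 4 - \frac{1600}{3} + \frac{160}{3}\right) + 42705 = -516 + 42705 = 42189$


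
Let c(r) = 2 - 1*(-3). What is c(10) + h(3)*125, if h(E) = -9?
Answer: -1120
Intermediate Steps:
c(r) = 5 (c(r) = 2 + 3 = 5)
c(10) + h(3)*125 = 5 - 9*125 = 5 - 1125 = -1120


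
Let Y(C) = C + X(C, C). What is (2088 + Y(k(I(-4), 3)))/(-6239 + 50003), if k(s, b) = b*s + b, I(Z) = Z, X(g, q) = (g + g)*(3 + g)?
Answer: 729/14588 ≈ 0.049973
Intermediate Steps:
X(g, q) = 2*g*(3 + g) (X(g, q) = (2*g)*(3 + g) = 2*g*(3 + g))
k(s, b) = b + b*s
Y(C) = C + 2*C*(3 + C)
(2088 + Y(k(I(-4), 3)))/(-6239 + 50003) = (2088 + (3*(1 - 4))*(7 + 2*(3*(1 - 4))))/(-6239 + 50003) = (2088 + (3*(-3))*(7 + 2*(3*(-3))))/43764 = (2088 - 9*(7 + 2*(-9)))*(1/43764) = (2088 - 9*(7 - 18))*(1/43764) = (2088 - 9*(-11))*(1/43764) = (2088 + 99)*(1/43764) = 2187*(1/43764) = 729/14588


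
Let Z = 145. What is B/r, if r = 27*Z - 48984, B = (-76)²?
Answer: -5776/45069 ≈ -0.12816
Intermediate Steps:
B = 5776
r = -45069 (r = 27*145 - 48984 = 3915 - 48984 = -45069)
B/r = 5776/(-45069) = 5776*(-1/45069) = -5776/45069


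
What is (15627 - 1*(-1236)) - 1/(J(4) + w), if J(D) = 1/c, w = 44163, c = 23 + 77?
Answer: 74472083663/4416301 ≈ 16863.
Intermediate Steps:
c = 100
J(D) = 1/100
(15627 - 1*(-1236)) - 1/(J(4) + w) = (15627 - 1*(-1236)) - 1/(1/100 + 44163) = (15627 + 1236) - 1/4416301/100 = 16863 - 1*100/4416301 = 16863 - 100/4416301 = 74472083663/4416301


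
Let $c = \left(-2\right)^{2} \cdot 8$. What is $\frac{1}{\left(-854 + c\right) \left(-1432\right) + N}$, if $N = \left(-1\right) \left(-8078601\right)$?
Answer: $\frac{1}{9255705} \approx 1.0804 \cdot 10^{-7}$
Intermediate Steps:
$N = 8078601$
$c = 32$ ($c = 4 \cdot 8 = 32$)
$\frac{1}{\left(-854 + c\right) \left(-1432\right) + N} = \frac{1}{\left(-854 + 32\right) \left(-1432\right) + 8078601} = \frac{1}{\left(-822\right) \left(-1432\right) + 8078601} = \frac{1}{1177104 + 8078601} = \frac{1}{9255705}$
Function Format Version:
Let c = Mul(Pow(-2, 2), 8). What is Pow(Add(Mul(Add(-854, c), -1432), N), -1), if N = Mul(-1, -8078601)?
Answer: Rational(1, 9255705) ≈ 1.0804e-7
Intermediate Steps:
N = 8078601
c = 32 (c = Mul(4, 8) = 32)
Pow(Add(Mul(Add(-854, c), -1432), N), -1) = Pow(Add(Mul(Add(-854, 32), -1432), 8078601), -1) = Pow(Add(Mul(-822, -1432), 8078601), -1) = Pow(Add(1177104, 8078601), -1) = Pow(9255705, -1) = Rational(1, 9255705)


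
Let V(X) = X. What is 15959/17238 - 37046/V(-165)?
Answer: 213744061/948090 ≈ 225.45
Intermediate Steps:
15959/17238 - 37046/V(-165) = 15959/17238 - 37046/(-165) = 15959*(1/17238) - 37046*(-1/165) = 15959/17238 + 37046/165 = 213744061/948090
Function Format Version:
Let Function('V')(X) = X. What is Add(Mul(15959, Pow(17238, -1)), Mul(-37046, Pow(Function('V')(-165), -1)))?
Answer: Rational(213744061, 948090) ≈ 225.45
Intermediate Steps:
Add(Mul(15959, Pow(17238, -1)), Mul(-37046, Pow(Function('V')(-165), -1))) = Add(Mul(15959, Pow(17238, -1)), Mul(-37046, Pow(-165, -1))) = Add(Mul(15959, Rational(1, 17238)), Mul(-37046, Rational(-1, 165))) = Add(Rational(15959, 17238), Rational(37046, 165)) = Rational(213744061, 948090)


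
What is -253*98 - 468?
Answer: -25262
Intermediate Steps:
-253*98 - 468 = -24794 - 468 = -25262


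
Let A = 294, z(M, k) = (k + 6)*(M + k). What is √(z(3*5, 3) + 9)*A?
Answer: 882*√19 ≈ 3844.5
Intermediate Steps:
z(M, k) = (6 + k)*(M + k)
√(z(3*5, 3) + 9)*A = √((3² + 6*(3*5) + 6*3 + (3*5)*3) + 9)*294 = √((9 + 6*15 + 18 + 15*3) + 9)*294 = √((9 + 90 + 18 + 45) + 9)*294 = √(162 + 9)*294 = √171*294 = (3*√19)*294 = 882*√19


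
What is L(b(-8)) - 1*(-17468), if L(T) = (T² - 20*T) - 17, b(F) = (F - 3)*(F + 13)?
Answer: 21576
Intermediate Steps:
b(F) = (-3 + F)*(13 + F)
L(T) = -17 + T² - 20*T
L(b(-8)) - 1*(-17468) = (-17 + (-39 + (-8)² + 10*(-8))² - 20*(-39 + (-8)² + 10*(-8))) - 1*(-17468) = (-17 + (-39 + 64 - 80)² - 20*(-39 + 64 - 80)) + 17468 = (-17 + (-55)² - 20*(-55)) + 17468 = (-17 + 3025 + 1100) + 17468 = 4108 + 17468 = 21576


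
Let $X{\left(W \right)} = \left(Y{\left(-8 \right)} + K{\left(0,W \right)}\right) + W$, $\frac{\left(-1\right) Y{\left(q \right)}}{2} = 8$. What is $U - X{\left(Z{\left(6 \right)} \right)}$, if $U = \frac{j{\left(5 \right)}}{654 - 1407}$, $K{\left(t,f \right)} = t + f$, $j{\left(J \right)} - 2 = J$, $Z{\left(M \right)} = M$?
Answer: $\frac{3005}{753} \approx 3.9907$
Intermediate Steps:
$j{\left(J \right)} = 2 + J$
$Y{\left(q \right)} = -16$ ($Y{\left(q \right)} = \left(-2\right) 8 = -16$)
$K{\left(t,f \right)} = f + t$
$X{\left(W \right)} = -16 + 2 W$ ($X{\left(W \right)} = \left(-16 + \left(W + 0\right)\right) + W = \left(-16 + W\right) + W = -16 + 2 W$)
$U = - \frac{7}{753}$ ($U = \frac{2 + 5}{654 - 1407} = \frac{1}{-753} \cdot 7 = \left(- \frac{1}{753}\right) 7 = - \frac{7}{753} \approx -0.0092961$)
$U - X{\left(Z{\left(6 \right)} \right)} = - \frac{7}{753} - \left(-16 + 2 \cdot 6\right) = - \frac{7}{753} - \left(-16 + 12\right) = - \frac{7}{753} - -4 = - \frac{7}{753} + 4 = \frac{3005}{753}$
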